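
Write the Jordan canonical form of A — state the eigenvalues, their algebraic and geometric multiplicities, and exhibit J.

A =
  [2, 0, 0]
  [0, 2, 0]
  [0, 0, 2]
J_1(2) ⊕ J_1(2) ⊕ J_1(2)

The characteristic polynomial is
  det(x·I − A) = x^3 - 6*x^2 + 12*x - 8 = (x - 2)^3

Eigenvalues and multiplicities (the geometric multiplicity of λ is n − rank(A − λI), which equals the number of Jordan blocks for λ):
  λ = 2: algebraic multiplicity = 3, geometric multiplicity = 3

Determining the block sizes for each eigenvalue:
  λ = 2: gm = am = 3, so every block has size 1 → block sizes [1, 1, 1]

Assembling the blocks gives a Jordan form
J =
  [2, 0, 0]
  [0, 2, 0]
  [0, 0, 2]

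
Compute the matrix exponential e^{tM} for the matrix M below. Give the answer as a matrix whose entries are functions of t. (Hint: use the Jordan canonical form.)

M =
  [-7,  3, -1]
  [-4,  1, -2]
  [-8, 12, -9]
e^{tM} =
  [-2*t*exp(-5*t) + exp(-5*t), 3*t*exp(-5*t), -t*exp(-5*t)]
  [-4*t*exp(-5*t), 6*t*exp(-5*t) + exp(-5*t), -2*t*exp(-5*t)]
  [-8*t*exp(-5*t), 12*t*exp(-5*t), -4*t*exp(-5*t) + exp(-5*t)]

Strategy: write M = P · J · P⁻¹ where J is a Jordan canonical form, so e^{tM} = P · e^{tJ} · P⁻¹, and e^{tJ} can be computed block-by-block.

M has Jordan form
J =
  [-5,  1,  0]
  [ 0, -5,  0]
  [ 0,  0, -5]
(up to reordering of blocks).

Per-block formulas:
  For a 2×2 Jordan block J_2(-5): exp(t · J_2(-5)) = e^(-5t)·(I + t·N), where N is the 2×2 nilpotent shift.
  For a 1×1 block at λ = -5: exp(t · [-5]) = [e^(-5t)].

After assembling e^{tJ} and conjugating by P, we get:

e^{tM} =
  [-2*t*exp(-5*t) + exp(-5*t), 3*t*exp(-5*t), -t*exp(-5*t)]
  [-4*t*exp(-5*t), 6*t*exp(-5*t) + exp(-5*t), -2*t*exp(-5*t)]
  [-8*t*exp(-5*t), 12*t*exp(-5*t), -4*t*exp(-5*t) + exp(-5*t)]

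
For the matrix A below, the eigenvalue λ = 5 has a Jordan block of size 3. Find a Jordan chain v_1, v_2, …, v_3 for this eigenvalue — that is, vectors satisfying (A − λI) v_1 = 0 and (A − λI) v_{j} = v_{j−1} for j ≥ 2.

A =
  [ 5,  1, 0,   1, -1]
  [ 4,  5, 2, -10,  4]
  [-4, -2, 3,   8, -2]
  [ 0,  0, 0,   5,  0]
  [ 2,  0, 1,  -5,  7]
A Jordan chain for λ = 5 of length 3:
v_1 = (2, 0, -4, 0, 0)ᵀ
v_2 = (0, 4, -4, 0, 2)ᵀ
v_3 = (1, 0, 0, 0, 0)ᵀ

Let N = A − (5)·I. We want v_3 with N^3 v_3 = 0 but N^2 v_3 ≠ 0; then v_{j-1} := N · v_j for j = 3, …, 2.

Pick v_3 = (1, 0, 0, 0, 0)ᵀ.
Then v_2 = N · v_3 = (0, 4, -4, 0, 2)ᵀ.
Then v_1 = N · v_2 = (2, 0, -4, 0, 0)ᵀ.

Sanity check: (A − (5)·I) v_1 = (0, 0, 0, 0, 0)ᵀ = 0. ✓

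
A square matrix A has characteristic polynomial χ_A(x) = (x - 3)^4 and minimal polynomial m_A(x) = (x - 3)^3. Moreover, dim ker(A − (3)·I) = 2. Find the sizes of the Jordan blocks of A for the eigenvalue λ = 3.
Block sizes for λ = 3: [3, 1]

Step 1 — from the characteristic polynomial, algebraic multiplicity of λ = 3 is 4. From dim ker(A − (3)·I) = 2, there are exactly 2 Jordan blocks for λ = 3.
Step 2 — from the minimal polynomial, the factor (x − 3)^3 tells us the largest block for λ = 3 has size 3.
Step 3 — with total size 4, 2 blocks, and largest block 3, the block sizes (in nonincreasing order) are [3, 1].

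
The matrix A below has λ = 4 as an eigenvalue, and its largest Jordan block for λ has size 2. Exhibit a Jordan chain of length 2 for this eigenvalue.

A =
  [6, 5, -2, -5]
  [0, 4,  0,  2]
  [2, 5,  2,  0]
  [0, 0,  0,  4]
A Jordan chain for λ = 4 of length 2:
v_1 = (2, 0, 2, 0)ᵀ
v_2 = (1, 0, 0, 0)ᵀ

Let N = A − (4)·I. We want v_2 with N^2 v_2 = 0 but N^1 v_2 ≠ 0; then v_{j-1} := N · v_j for j = 2, …, 2.

Pick v_2 = (1, 0, 0, 0)ᵀ.
Then v_1 = N · v_2 = (2, 0, 2, 0)ᵀ.

Sanity check: (A − (4)·I) v_1 = (0, 0, 0, 0)ᵀ = 0. ✓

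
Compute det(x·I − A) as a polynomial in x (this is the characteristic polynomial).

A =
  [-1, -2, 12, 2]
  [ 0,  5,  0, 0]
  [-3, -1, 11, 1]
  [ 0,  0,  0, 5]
x^4 - 20*x^3 + 150*x^2 - 500*x + 625

Expanding det(x·I − A) (e.g. by cofactor expansion or by noting that A is similar to its Jordan form J, which has the same characteristic polynomial as A) gives
  χ_A(x) = x^4 - 20*x^3 + 150*x^2 - 500*x + 625
which factors as (x - 5)^4. The eigenvalues (with algebraic multiplicities) are λ = 5 with multiplicity 4.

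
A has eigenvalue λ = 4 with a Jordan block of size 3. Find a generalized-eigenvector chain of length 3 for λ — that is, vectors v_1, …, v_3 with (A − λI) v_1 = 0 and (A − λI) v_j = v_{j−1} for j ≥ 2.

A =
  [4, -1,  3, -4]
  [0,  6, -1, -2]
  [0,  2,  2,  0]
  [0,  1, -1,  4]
A Jordan chain for λ = 4 of length 3:
v_1 = (-1, 2, 2, 1)ᵀ
v_2 = (3, -1, -2, -1)ᵀ
v_3 = (0, 0, 1, 0)ᵀ

Let N = A − (4)·I. We want v_3 with N^3 v_3 = 0 but N^2 v_3 ≠ 0; then v_{j-1} := N · v_j for j = 3, …, 2.

Pick v_3 = (0, 0, 1, 0)ᵀ.
Then v_2 = N · v_3 = (3, -1, -2, -1)ᵀ.
Then v_1 = N · v_2 = (-1, 2, 2, 1)ᵀ.

Sanity check: (A − (4)·I) v_1 = (0, 0, 0, 0)ᵀ = 0. ✓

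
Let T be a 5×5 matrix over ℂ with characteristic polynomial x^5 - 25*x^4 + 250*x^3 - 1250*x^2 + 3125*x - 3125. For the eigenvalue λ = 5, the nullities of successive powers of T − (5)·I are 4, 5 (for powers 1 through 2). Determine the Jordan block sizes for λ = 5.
Block sizes for λ = 5: [2, 1, 1, 1]

From the dimensions of kernels of powers, the number of Jordan blocks of size at least j is d_j − d_{j−1} where d_j = dim ker(N^j) (with d_0 = 0). Computing the differences gives [4, 1].
The number of blocks of size exactly k is (#blocks of size ≥ k) − (#blocks of size ≥ k + 1), so the partition is: 3 block(s) of size 1, 1 block(s) of size 2.
In nonincreasing order the block sizes are [2, 1, 1, 1].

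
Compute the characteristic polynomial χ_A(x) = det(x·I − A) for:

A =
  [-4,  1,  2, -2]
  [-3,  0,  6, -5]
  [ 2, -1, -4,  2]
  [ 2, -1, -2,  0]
x^4 + 8*x^3 + 24*x^2 + 32*x + 16

Expanding det(x·I − A) (e.g. by cofactor expansion or by noting that A is similar to its Jordan form J, which has the same characteristic polynomial as A) gives
  χ_A(x) = x^4 + 8*x^3 + 24*x^2 + 32*x + 16
which factors as (x + 2)^4. The eigenvalues (with algebraic multiplicities) are λ = -2 with multiplicity 4.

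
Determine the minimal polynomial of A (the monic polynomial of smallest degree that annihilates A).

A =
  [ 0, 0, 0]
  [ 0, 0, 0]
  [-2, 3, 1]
x^2 - x

The characteristic polynomial is χ_A(x) = x^2*(x - 1), so the eigenvalues are known. The minimal polynomial is
  m_A(x) = Π_λ (x − λ)^{k_λ}
where k_λ is the size of the *largest* Jordan block for λ (equivalently, the smallest k with (A − λI)^k v = 0 for every generalised eigenvector v of λ).

  λ = 0: largest Jordan block has size 1, contributing (x − 0)
  λ = 1: largest Jordan block has size 1, contributing (x − 1)

So m_A(x) = x*(x - 1) = x^2 - x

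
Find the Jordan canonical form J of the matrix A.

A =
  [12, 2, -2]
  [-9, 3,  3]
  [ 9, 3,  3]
J_2(6) ⊕ J_1(6)

The characteristic polynomial is
  det(x·I − A) = x^3 - 18*x^2 + 108*x - 216 = (x - 6)^3

Eigenvalues and multiplicities (the geometric multiplicity of λ is n − rank(A − λI), which equals the number of Jordan blocks for λ):
  λ = 6: algebraic multiplicity = 3, geometric multiplicity = 2

Determining the block sizes for each eigenvalue:
  λ = 6: 2 blocks summing to 3 forces exactly one block of size 2 and the rest size 1 → block sizes [2, 1]

Assembling the blocks gives a Jordan form
J =
  [6, 1, 0]
  [0, 6, 0]
  [0, 0, 6]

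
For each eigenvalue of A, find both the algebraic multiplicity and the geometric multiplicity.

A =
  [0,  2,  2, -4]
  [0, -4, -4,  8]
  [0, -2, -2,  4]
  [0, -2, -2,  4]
λ = -2: alg = 1, geom = 1; λ = 0: alg = 3, geom = 3

Step 1 — factor the characteristic polynomial to read off the algebraic multiplicities:
  χ_A(x) = x^3*(x + 2)

Step 2 — compute geometric multiplicities via the rank-nullity identity g(λ) = n − rank(A − λI):
  rank(A − (-2)·I) = 3, so dim ker(A − (-2)·I) = n − 3 = 1
  rank(A − (0)·I) = 1, so dim ker(A − (0)·I) = n − 1 = 3

Summary:
  λ = -2: algebraic multiplicity = 1, geometric multiplicity = 1
  λ = 0: algebraic multiplicity = 3, geometric multiplicity = 3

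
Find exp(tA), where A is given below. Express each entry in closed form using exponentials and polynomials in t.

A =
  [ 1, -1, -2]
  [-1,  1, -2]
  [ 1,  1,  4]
e^{tA} =
  [-t*exp(2*t) + exp(2*t), -t*exp(2*t), -2*t*exp(2*t)]
  [-t*exp(2*t), -t*exp(2*t) + exp(2*t), -2*t*exp(2*t)]
  [t*exp(2*t), t*exp(2*t), 2*t*exp(2*t) + exp(2*t)]

Strategy: write A = P · J · P⁻¹ where J is a Jordan canonical form, so e^{tA} = P · e^{tJ} · P⁻¹, and e^{tJ} can be computed block-by-block.

A has Jordan form
J =
  [2, 1, 0]
  [0, 2, 0]
  [0, 0, 2]
(up to reordering of blocks).

Per-block formulas:
  For a 2×2 Jordan block J_2(2): exp(t · J_2(2)) = e^(2t)·(I + t·N), where N is the 2×2 nilpotent shift.
  For a 1×1 block at λ = 2: exp(t · [2]) = [e^(2t)].

After assembling e^{tJ} and conjugating by P, we get:

e^{tA} =
  [-t*exp(2*t) + exp(2*t), -t*exp(2*t), -2*t*exp(2*t)]
  [-t*exp(2*t), -t*exp(2*t) + exp(2*t), -2*t*exp(2*t)]
  [t*exp(2*t), t*exp(2*t), 2*t*exp(2*t) + exp(2*t)]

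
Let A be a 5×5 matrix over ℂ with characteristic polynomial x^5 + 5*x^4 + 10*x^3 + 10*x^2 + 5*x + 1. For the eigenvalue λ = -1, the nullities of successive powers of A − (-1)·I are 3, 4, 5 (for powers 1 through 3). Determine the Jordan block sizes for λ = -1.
Block sizes for λ = -1: [3, 1, 1]

From the dimensions of kernels of powers, the number of Jordan blocks of size at least j is d_j − d_{j−1} where d_j = dim ker(N^j) (with d_0 = 0). Computing the differences gives [3, 1, 1].
The number of blocks of size exactly k is (#blocks of size ≥ k) − (#blocks of size ≥ k + 1), so the partition is: 2 block(s) of size 1, 1 block(s) of size 3.
In nonincreasing order the block sizes are [3, 1, 1].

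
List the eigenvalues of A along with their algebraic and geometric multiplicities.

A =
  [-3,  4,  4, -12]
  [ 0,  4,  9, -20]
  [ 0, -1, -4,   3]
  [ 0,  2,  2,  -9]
λ = -3: alg = 4, geom = 2

Step 1 — factor the characteristic polynomial to read off the algebraic multiplicities:
  χ_A(x) = (x + 3)^4

Step 2 — compute geometric multiplicities via the rank-nullity identity g(λ) = n − rank(A − λI):
  rank(A − (-3)·I) = 2, so dim ker(A − (-3)·I) = n − 2 = 2

Summary:
  λ = -3: algebraic multiplicity = 4, geometric multiplicity = 2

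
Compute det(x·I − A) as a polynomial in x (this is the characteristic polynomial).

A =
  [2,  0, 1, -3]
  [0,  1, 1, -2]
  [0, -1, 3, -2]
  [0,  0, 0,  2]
x^4 - 8*x^3 + 24*x^2 - 32*x + 16

Expanding det(x·I − A) (e.g. by cofactor expansion or by noting that A is similar to its Jordan form J, which has the same characteristic polynomial as A) gives
  χ_A(x) = x^4 - 8*x^3 + 24*x^2 - 32*x + 16
which factors as (x - 2)^4. The eigenvalues (with algebraic multiplicities) are λ = 2 with multiplicity 4.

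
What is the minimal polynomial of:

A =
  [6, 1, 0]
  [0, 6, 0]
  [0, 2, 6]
x^2 - 12*x + 36

The characteristic polynomial is χ_A(x) = (x - 6)^3, so the eigenvalues are known. The minimal polynomial is
  m_A(x) = Π_λ (x − λ)^{k_λ}
where k_λ is the size of the *largest* Jordan block for λ (equivalently, the smallest k with (A − λI)^k v = 0 for every generalised eigenvector v of λ).

  λ = 6: largest Jordan block has size 2, contributing (x − 6)^2

So m_A(x) = (x - 6)^2 = x^2 - 12*x + 36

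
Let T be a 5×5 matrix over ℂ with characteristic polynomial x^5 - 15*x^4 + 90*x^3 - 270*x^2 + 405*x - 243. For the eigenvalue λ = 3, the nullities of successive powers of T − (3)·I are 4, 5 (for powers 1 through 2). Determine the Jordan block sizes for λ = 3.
Block sizes for λ = 3: [2, 1, 1, 1]

From the dimensions of kernels of powers, the number of Jordan blocks of size at least j is d_j − d_{j−1} where d_j = dim ker(N^j) (with d_0 = 0). Computing the differences gives [4, 1].
The number of blocks of size exactly k is (#blocks of size ≥ k) − (#blocks of size ≥ k + 1), so the partition is: 3 block(s) of size 1, 1 block(s) of size 2.
In nonincreasing order the block sizes are [2, 1, 1, 1].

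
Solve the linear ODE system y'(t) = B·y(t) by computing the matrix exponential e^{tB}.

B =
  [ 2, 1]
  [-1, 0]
e^{tB} =
  [t*exp(t) + exp(t), t*exp(t)]
  [-t*exp(t), -t*exp(t) + exp(t)]

Strategy: write B = P · J · P⁻¹ where J is a Jordan canonical form, so e^{tB} = P · e^{tJ} · P⁻¹, and e^{tJ} can be computed block-by-block.

B has Jordan form
J =
  [1, 1]
  [0, 1]
(up to reordering of blocks).

Per-block formulas:
  For a 2×2 Jordan block J_2(1): exp(t · J_2(1)) = e^(1t)·(I + t·N), where N is the 2×2 nilpotent shift.

After assembling e^{tJ} and conjugating by P, we get:

e^{tB} =
  [t*exp(t) + exp(t), t*exp(t)]
  [-t*exp(t), -t*exp(t) + exp(t)]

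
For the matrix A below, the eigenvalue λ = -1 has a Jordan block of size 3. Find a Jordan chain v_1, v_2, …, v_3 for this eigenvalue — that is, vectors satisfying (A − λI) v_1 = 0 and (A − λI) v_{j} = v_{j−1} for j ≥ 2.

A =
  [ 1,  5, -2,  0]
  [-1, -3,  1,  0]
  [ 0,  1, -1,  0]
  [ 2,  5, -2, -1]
A Jordan chain for λ = -1 of length 3:
v_1 = (-1, 0, -1, -1)ᵀ
v_2 = (2, -1, 0, 2)ᵀ
v_3 = (1, 0, 0, 0)ᵀ

Let N = A − (-1)·I. We want v_3 with N^3 v_3 = 0 but N^2 v_3 ≠ 0; then v_{j-1} := N · v_j for j = 3, …, 2.

Pick v_3 = (1, 0, 0, 0)ᵀ.
Then v_2 = N · v_3 = (2, -1, 0, 2)ᵀ.
Then v_1 = N · v_2 = (-1, 0, -1, -1)ᵀ.

Sanity check: (A − (-1)·I) v_1 = (0, 0, 0, 0)ᵀ = 0. ✓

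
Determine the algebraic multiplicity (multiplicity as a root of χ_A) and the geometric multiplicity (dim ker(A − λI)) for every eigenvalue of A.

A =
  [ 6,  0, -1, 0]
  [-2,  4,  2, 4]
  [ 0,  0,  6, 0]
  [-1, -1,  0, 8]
λ = 6: alg = 4, geom = 2

Step 1 — factor the characteristic polynomial to read off the algebraic multiplicities:
  χ_A(x) = (x - 6)^4

Step 2 — compute geometric multiplicities via the rank-nullity identity g(λ) = n − rank(A − λI):
  rank(A − (6)·I) = 2, so dim ker(A − (6)·I) = n − 2 = 2

Summary:
  λ = 6: algebraic multiplicity = 4, geometric multiplicity = 2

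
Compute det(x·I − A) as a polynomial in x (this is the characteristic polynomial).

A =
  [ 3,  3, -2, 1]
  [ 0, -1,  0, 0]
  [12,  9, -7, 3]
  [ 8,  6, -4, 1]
x^4 + 4*x^3 + 6*x^2 + 4*x + 1

Expanding det(x·I − A) (e.g. by cofactor expansion or by noting that A is similar to its Jordan form J, which has the same characteristic polynomial as A) gives
  χ_A(x) = x^4 + 4*x^3 + 6*x^2 + 4*x + 1
which factors as (x + 1)^4. The eigenvalues (with algebraic multiplicities) are λ = -1 with multiplicity 4.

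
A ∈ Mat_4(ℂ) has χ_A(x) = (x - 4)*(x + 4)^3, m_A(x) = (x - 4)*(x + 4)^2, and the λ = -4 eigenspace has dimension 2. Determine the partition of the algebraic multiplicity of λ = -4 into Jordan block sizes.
Block sizes for λ = -4: [2, 1]

Step 1 — from the characteristic polynomial, algebraic multiplicity of λ = -4 is 3. From dim ker(A − (-4)·I) = 2, there are exactly 2 Jordan blocks for λ = -4.
Step 2 — from the minimal polynomial, the factor (x + 4)^2 tells us the largest block for λ = -4 has size 2.
Step 3 — with total size 3, 2 blocks, and largest block 2, the block sizes (in nonincreasing order) are [2, 1].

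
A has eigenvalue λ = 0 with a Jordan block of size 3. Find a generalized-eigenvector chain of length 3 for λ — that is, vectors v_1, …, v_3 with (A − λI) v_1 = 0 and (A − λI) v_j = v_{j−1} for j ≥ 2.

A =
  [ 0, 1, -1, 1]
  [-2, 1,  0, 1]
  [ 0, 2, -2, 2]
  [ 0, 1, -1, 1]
A Jordan chain for λ = 0 of length 3:
v_1 = (-2, -2, -4, -2)ᵀ
v_2 = (0, -2, 0, 0)ᵀ
v_3 = (1, 0, 0, 0)ᵀ

Let N = A − (0)·I. We want v_3 with N^3 v_3 = 0 but N^2 v_3 ≠ 0; then v_{j-1} := N · v_j for j = 3, …, 2.

Pick v_3 = (1, 0, 0, 0)ᵀ.
Then v_2 = N · v_3 = (0, -2, 0, 0)ᵀ.
Then v_1 = N · v_2 = (-2, -2, -4, -2)ᵀ.

Sanity check: (A − (0)·I) v_1 = (0, 0, 0, 0)ᵀ = 0. ✓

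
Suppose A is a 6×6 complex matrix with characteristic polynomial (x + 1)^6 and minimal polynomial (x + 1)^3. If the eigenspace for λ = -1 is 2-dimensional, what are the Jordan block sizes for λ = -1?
Block sizes for λ = -1: [3, 3]

Step 1 — from the characteristic polynomial, algebraic multiplicity of λ = -1 is 6. From dim ker(A − (-1)·I) = 2, there are exactly 2 Jordan blocks for λ = -1.
Step 2 — from the minimal polynomial, the factor (x + 1)^3 tells us the largest block for λ = -1 has size 3.
Step 3 — with total size 6, 2 blocks, and largest block 3, the block sizes (in nonincreasing order) are [3, 3].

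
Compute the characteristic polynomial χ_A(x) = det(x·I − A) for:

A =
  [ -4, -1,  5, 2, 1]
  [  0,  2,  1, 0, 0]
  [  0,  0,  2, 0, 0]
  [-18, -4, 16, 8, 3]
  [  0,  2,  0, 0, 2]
x^5 - 10*x^4 + 40*x^3 - 80*x^2 + 80*x - 32

Expanding det(x·I − A) (e.g. by cofactor expansion or by noting that A is similar to its Jordan form J, which has the same characteristic polynomial as A) gives
  χ_A(x) = x^5 - 10*x^4 + 40*x^3 - 80*x^2 + 80*x - 32
which factors as (x - 2)^5. The eigenvalues (with algebraic multiplicities) are λ = 2 with multiplicity 5.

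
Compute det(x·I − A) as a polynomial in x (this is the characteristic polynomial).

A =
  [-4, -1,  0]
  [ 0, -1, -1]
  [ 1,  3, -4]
x^3 + 9*x^2 + 27*x + 27

Expanding det(x·I − A) (e.g. by cofactor expansion or by noting that A is similar to its Jordan form J, which has the same characteristic polynomial as A) gives
  χ_A(x) = x^3 + 9*x^2 + 27*x + 27
which factors as (x + 3)^3. The eigenvalues (with algebraic multiplicities) are λ = -3 with multiplicity 3.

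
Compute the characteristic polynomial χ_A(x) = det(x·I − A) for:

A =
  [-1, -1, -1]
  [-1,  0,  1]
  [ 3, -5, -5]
x^3 + 6*x^2 + 12*x + 8

Expanding det(x·I − A) (e.g. by cofactor expansion or by noting that A is similar to its Jordan form J, which has the same characteristic polynomial as A) gives
  χ_A(x) = x^3 + 6*x^2 + 12*x + 8
which factors as (x + 2)^3. The eigenvalues (with algebraic multiplicities) are λ = -2 with multiplicity 3.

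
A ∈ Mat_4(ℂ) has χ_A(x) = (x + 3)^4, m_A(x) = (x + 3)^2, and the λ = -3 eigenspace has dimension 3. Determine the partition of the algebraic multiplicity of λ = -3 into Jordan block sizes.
Block sizes for λ = -3: [2, 1, 1]

Step 1 — from the characteristic polynomial, algebraic multiplicity of λ = -3 is 4. From dim ker(A − (-3)·I) = 3, there are exactly 3 Jordan blocks for λ = -3.
Step 2 — from the minimal polynomial, the factor (x + 3)^2 tells us the largest block for λ = -3 has size 2.
Step 3 — with total size 4, 3 blocks, and largest block 2, the block sizes (in nonincreasing order) are [2, 1, 1].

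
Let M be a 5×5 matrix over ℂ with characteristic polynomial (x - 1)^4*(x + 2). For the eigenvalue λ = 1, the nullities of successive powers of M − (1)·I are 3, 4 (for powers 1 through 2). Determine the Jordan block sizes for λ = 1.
Block sizes for λ = 1: [2, 1, 1]

From the dimensions of kernels of powers, the number of Jordan blocks of size at least j is d_j − d_{j−1} where d_j = dim ker(N^j) (with d_0 = 0). Computing the differences gives [3, 1].
The number of blocks of size exactly k is (#blocks of size ≥ k) − (#blocks of size ≥ k + 1), so the partition is: 2 block(s) of size 1, 1 block(s) of size 2.
In nonincreasing order the block sizes are [2, 1, 1].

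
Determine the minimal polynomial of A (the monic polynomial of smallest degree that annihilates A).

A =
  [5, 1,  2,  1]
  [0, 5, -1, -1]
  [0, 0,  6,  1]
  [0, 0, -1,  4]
x^2 - 10*x + 25

The characteristic polynomial is χ_A(x) = (x - 5)^4, so the eigenvalues are known. The minimal polynomial is
  m_A(x) = Π_λ (x − λ)^{k_λ}
where k_λ is the size of the *largest* Jordan block for λ (equivalently, the smallest k with (A − λI)^k v = 0 for every generalised eigenvector v of λ).

  λ = 5: largest Jordan block has size 2, contributing (x − 5)^2

So m_A(x) = (x - 5)^2 = x^2 - 10*x + 25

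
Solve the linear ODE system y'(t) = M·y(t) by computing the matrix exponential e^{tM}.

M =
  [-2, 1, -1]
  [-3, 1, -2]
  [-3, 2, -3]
e^{tM} =
  [exp(-2*t), exp(-t) - exp(-2*t), -exp(-t) + exp(-2*t)]
  [-3*exp(-t) + 3*exp(-2*t), -t*exp(-t) + 4*exp(-t) - 3*exp(-2*t), t*exp(-t) - 3*exp(-t) + 3*exp(-2*t)]
  [-3*exp(-t) + 3*exp(-2*t), -t*exp(-t) + 3*exp(-t) - 3*exp(-2*t), t*exp(-t) - 2*exp(-t) + 3*exp(-2*t)]

Strategy: write M = P · J · P⁻¹ where J is a Jordan canonical form, so e^{tM} = P · e^{tJ} · P⁻¹, and e^{tJ} can be computed block-by-block.

M has Jordan form
J =
  [-2,  0,  0]
  [ 0, -1,  1]
  [ 0,  0, -1]
(up to reordering of blocks).

Per-block formulas:
  For a 1×1 block at λ = -2: exp(t · [-2]) = [e^(-2t)].
  For a 2×2 Jordan block J_2(-1): exp(t · J_2(-1)) = e^(-1t)·(I + t·N), where N is the 2×2 nilpotent shift.

After assembling e^{tJ} and conjugating by P, we get:

e^{tM} =
  [exp(-2*t), exp(-t) - exp(-2*t), -exp(-t) + exp(-2*t)]
  [-3*exp(-t) + 3*exp(-2*t), -t*exp(-t) + 4*exp(-t) - 3*exp(-2*t), t*exp(-t) - 3*exp(-t) + 3*exp(-2*t)]
  [-3*exp(-t) + 3*exp(-2*t), -t*exp(-t) + 3*exp(-t) - 3*exp(-2*t), t*exp(-t) - 2*exp(-t) + 3*exp(-2*t)]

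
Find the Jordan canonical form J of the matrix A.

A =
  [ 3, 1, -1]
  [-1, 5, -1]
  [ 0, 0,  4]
J_2(4) ⊕ J_1(4)

The characteristic polynomial is
  det(x·I − A) = x^3 - 12*x^2 + 48*x - 64 = (x - 4)^3

Eigenvalues and multiplicities (the geometric multiplicity of λ is n − rank(A − λI), which equals the number of Jordan blocks for λ):
  λ = 4: algebraic multiplicity = 3, geometric multiplicity = 2

Determining the block sizes for each eigenvalue:
  λ = 4: 2 blocks summing to 3 forces exactly one block of size 2 and the rest size 1 → block sizes [2, 1]

Assembling the blocks gives a Jordan form
J =
  [4, 1, 0]
  [0, 4, 0]
  [0, 0, 4]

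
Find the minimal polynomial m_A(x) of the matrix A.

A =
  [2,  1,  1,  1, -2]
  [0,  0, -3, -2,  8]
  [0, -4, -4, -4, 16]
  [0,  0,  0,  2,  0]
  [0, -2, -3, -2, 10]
x^3 - 6*x^2 + 12*x - 8

The characteristic polynomial is χ_A(x) = (x - 2)^5, so the eigenvalues are known. The minimal polynomial is
  m_A(x) = Π_λ (x − λ)^{k_λ}
where k_λ is the size of the *largest* Jordan block for λ (equivalently, the smallest k with (A − λI)^k v = 0 for every generalised eigenvector v of λ).

  λ = 2: largest Jordan block has size 3, contributing (x − 2)^3

So m_A(x) = (x - 2)^3 = x^3 - 6*x^2 + 12*x - 8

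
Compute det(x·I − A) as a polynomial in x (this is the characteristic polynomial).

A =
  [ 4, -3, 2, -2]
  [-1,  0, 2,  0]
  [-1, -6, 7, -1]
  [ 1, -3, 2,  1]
x^4 - 12*x^3 + 54*x^2 - 108*x + 81

Expanding det(x·I − A) (e.g. by cofactor expansion or by noting that A is similar to its Jordan form J, which has the same characteristic polynomial as A) gives
  χ_A(x) = x^4 - 12*x^3 + 54*x^2 - 108*x + 81
which factors as (x - 3)^4. The eigenvalues (with algebraic multiplicities) are λ = 3 with multiplicity 4.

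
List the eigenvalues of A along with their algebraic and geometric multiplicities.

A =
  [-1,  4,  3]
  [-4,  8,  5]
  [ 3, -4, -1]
λ = 2: alg = 3, geom = 1

Step 1 — factor the characteristic polynomial to read off the algebraic multiplicities:
  χ_A(x) = (x - 2)^3

Step 2 — compute geometric multiplicities via the rank-nullity identity g(λ) = n − rank(A − λI):
  rank(A − (2)·I) = 2, so dim ker(A − (2)·I) = n − 2 = 1

Summary:
  λ = 2: algebraic multiplicity = 3, geometric multiplicity = 1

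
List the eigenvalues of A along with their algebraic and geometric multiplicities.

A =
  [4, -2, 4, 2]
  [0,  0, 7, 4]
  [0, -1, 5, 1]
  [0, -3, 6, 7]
λ = 4: alg = 4, geom = 2

Step 1 — factor the characteristic polynomial to read off the algebraic multiplicities:
  χ_A(x) = (x - 4)^4

Step 2 — compute geometric multiplicities via the rank-nullity identity g(λ) = n − rank(A − λI):
  rank(A − (4)·I) = 2, so dim ker(A − (4)·I) = n − 2 = 2

Summary:
  λ = 4: algebraic multiplicity = 4, geometric multiplicity = 2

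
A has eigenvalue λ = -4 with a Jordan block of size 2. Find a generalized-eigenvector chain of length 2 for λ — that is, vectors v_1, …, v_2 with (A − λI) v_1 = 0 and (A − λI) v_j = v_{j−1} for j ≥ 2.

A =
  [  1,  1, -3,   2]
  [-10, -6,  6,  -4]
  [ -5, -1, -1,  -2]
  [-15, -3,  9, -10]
A Jordan chain for λ = -4 of length 2:
v_1 = (5, -10, -5, -15)ᵀ
v_2 = (1, 0, 0, 0)ᵀ

Let N = A − (-4)·I. We want v_2 with N^2 v_2 = 0 but N^1 v_2 ≠ 0; then v_{j-1} := N · v_j for j = 2, …, 2.

Pick v_2 = (1, 0, 0, 0)ᵀ.
Then v_1 = N · v_2 = (5, -10, -5, -15)ᵀ.

Sanity check: (A − (-4)·I) v_1 = (0, 0, 0, 0)ᵀ = 0. ✓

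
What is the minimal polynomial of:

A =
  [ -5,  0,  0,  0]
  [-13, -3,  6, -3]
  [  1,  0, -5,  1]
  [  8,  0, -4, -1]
x^3 + 11*x^2 + 39*x + 45

The characteristic polynomial is χ_A(x) = (x + 3)^3*(x + 5), so the eigenvalues are known. The minimal polynomial is
  m_A(x) = Π_λ (x − λ)^{k_λ}
where k_λ is the size of the *largest* Jordan block for λ (equivalently, the smallest k with (A − λI)^k v = 0 for every generalised eigenvector v of λ).

  λ = -5: largest Jordan block has size 1, contributing (x + 5)
  λ = -3: largest Jordan block has size 2, contributing (x + 3)^2

So m_A(x) = (x + 3)^2*(x + 5) = x^3 + 11*x^2 + 39*x + 45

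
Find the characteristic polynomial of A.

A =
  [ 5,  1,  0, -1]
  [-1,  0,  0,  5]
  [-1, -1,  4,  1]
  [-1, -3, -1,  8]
x^4 - 17*x^3 + 108*x^2 - 304*x + 320

Expanding det(x·I − A) (e.g. by cofactor expansion or by noting that A is similar to its Jordan form J, which has the same characteristic polynomial as A) gives
  χ_A(x) = x^4 - 17*x^3 + 108*x^2 - 304*x + 320
which factors as (x - 5)*(x - 4)^3. The eigenvalues (with algebraic multiplicities) are λ = 4 with multiplicity 3, λ = 5 with multiplicity 1.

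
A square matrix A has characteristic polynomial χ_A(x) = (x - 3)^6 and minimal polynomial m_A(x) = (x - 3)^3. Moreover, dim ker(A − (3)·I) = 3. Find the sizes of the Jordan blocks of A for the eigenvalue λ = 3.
Block sizes for λ = 3: [3, 2, 1]

Step 1 — from the characteristic polynomial, algebraic multiplicity of λ = 3 is 6. From dim ker(A − (3)·I) = 3, there are exactly 3 Jordan blocks for λ = 3.
Step 2 — from the minimal polynomial, the factor (x − 3)^3 tells us the largest block for λ = 3 has size 3.
Step 3 — with total size 6, 3 blocks, and largest block 3, the block sizes (in nonincreasing order) are [3, 2, 1].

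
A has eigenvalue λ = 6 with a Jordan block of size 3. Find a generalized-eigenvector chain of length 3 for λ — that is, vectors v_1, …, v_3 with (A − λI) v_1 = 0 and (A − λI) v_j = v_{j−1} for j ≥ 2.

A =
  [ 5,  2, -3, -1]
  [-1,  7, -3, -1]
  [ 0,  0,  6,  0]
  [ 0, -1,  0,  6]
A Jordan chain for λ = 6 of length 3:
v_1 = (-1, 0, 0, 1)ᵀ
v_2 = (-1, -1, 0, 0)ᵀ
v_3 = (1, 0, 0, 0)ᵀ

Let N = A − (6)·I. We want v_3 with N^3 v_3 = 0 but N^2 v_3 ≠ 0; then v_{j-1} := N · v_j for j = 3, …, 2.

Pick v_3 = (1, 0, 0, 0)ᵀ.
Then v_2 = N · v_3 = (-1, -1, 0, 0)ᵀ.
Then v_1 = N · v_2 = (-1, 0, 0, 1)ᵀ.

Sanity check: (A − (6)·I) v_1 = (0, 0, 0, 0)ᵀ = 0. ✓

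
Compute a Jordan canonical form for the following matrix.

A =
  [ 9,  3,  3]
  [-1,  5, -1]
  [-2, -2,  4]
J_2(6) ⊕ J_1(6)

The characteristic polynomial is
  det(x·I − A) = x^3 - 18*x^2 + 108*x - 216 = (x - 6)^3

Eigenvalues and multiplicities (the geometric multiplicity of λ is n − rank(A − λI), which equals the number of Jordan blocks for λ):
  λ = 6: algebraic multiplicity = 3, geometric multiplicity = 2

Determining the block sizes for each eigenvalue:
  λ = 6: 2 blocks summing to 3 forces exactly one block of size 2 and the rest size 1 → block sizes [2, 1]

Assembling the blocks gives a Jordan form
J =
  [6, 1, 0]
  [0, 6, 0]
  [0, 0, 6]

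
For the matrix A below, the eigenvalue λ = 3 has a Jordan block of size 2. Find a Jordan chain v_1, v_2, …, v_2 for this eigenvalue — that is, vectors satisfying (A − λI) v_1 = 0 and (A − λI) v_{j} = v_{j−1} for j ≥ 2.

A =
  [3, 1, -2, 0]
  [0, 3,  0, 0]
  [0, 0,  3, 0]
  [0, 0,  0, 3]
A Jordan chain for λ = 3 of length 2:
v_1 = (1, 0, 0, 0)ᵀ
v_2 = (0, 1, 0, 0)ᵀ

Let N = A − (3)·I. We want v_2 with N^2 v_2 = 0 but N^1 v_2 ≠ 0; then v_{j-1} := N · v_j for j = 2, …, 2.

Pick v_2 = (0, 1, 0, 0)ᵀ.
Then v_1 = N · v_2 = (1, 0, 0, 0)ᵀ.

Sanity check: (A − (3)·I) v_1 = (0, 0, 0, 0)ᵀ = 0. ✓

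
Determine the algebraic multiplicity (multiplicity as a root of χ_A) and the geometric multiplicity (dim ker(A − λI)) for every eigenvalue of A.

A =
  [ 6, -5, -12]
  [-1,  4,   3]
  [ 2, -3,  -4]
λ = 2: alg = 3, geom = 1

Step 1 — factor the characteristic polynomial to read off the algebraic multiplicities:
  χ_A(x) = (x - 2)^3

Step 2 — compute geometric multiplicities via the rank-nullity identity g(λ) = n − rank(A − λI):
  rank(A − (2)·I) = 2, so dim ker(A − (2)·I) = n − 2 = 1

Summary:
  λ = 2: algebraic multiplicity = 3, geometric multiplicity = 1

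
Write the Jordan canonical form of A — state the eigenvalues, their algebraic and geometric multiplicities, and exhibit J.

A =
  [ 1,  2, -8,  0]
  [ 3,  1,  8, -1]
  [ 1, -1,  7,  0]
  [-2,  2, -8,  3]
J_3(3) ⊕ J_1(3)

The characteristic polynomial is
  det(x·I − A) = x^4 - 12*x^3 + 54*x^2 - 108*x + 81 = (x - 3)^4

Eigenvalues and multiplicities (the geometric multiplicity of λ is n − rank(A − λI), which equals the number of Jordan blocks for λ):
  λ = 3: algebraic multiplicity = 4, geometric multiplicity = 2

Determining the block sizes for each eigenvalue:
  λ = 3: with am = 4 and gm = 2, the partition is not yet determined (e.g. several partitions of 4 into 2 parts exist). Let N = A − (3)·I. Computing rank(N^1) = 2, rank(N^2) = 1, rank(N^3) = 0; the number of blocks of size ≥ j is rank(N^{j−1}) − rank(N^j), giving [2, 1, 1]. So we have 1 block(s) of size 3, 1 block(s) of size 1 → block sizes [3, 1]

Assembling the blocks gives a Jordan form
J =
  [3, 1, 0, 0]
  [0, 3, 1, 0]
  [0, 0, 3, 0]
  [0, 0, 0, 3]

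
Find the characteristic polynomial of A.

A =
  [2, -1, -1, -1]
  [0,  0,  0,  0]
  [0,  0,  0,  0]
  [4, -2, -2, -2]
x^4

Expanding det(x·I − A) (e.g. by cofactor expansion or by noting that A is similar to its Jordan form J, which has the same characteristic polynomial as A) gives
  χ_A(x) = x^4
which factors as x^4. The eigenvalues (with algebraic multiplicities) are λ = 0 with multiplicity 4.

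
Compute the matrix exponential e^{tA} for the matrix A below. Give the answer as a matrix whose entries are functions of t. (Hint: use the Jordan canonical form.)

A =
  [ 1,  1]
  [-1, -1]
e^{tA} =
  [t + 1, t]
  [-t, 1 - t]

Strategy: write A = P · J · P⁻¹ where J is a Jordan canonical form, so e^{tA} = P · e^{tJ} · P⁻¹, and e^{tJ} can be computed block-by-block.

A has Jordan form
J =
  [0, 1]
  [0, 0]
(up to reordering of blocks).

Per-block formulas:
  For a 2×2 Jordan block J_2(0): exp(t · J_2(0)) = e^(0t)·(I + t·N), where N is the 2×2 nilpotent shift.

After assembling e^{tJ} and conjugating by P, we get:

e^{tA} =
  [t + 1, t]
  [-t, 1 - t]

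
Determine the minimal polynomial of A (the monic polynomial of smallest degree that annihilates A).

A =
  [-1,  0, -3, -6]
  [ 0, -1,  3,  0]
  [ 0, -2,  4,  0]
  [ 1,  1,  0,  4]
x^2 - 3*x + 2

The characteristic polynomial is χ_A(x) = (x - 2)^2*(x - 1)^2, so the eigenvalues are known. The minimal polynomial is
  m_A(x) = Π_λ (x − λ)^{k_λ}
where k_λ is the size of the *largest* Jordan block for λ (equivalently, the smallest k with (A − λI)^k v = 0 for every generalised eigenvector v of λ).

  λ = 1: largest Jordan block has size 1, contributing (x − 1)
  λ = 2: largest Jordan block has size 1, contributing (x − 2)

So m_A(x) = (x - 2)*(x - 1) = x^2 - 3*x + 2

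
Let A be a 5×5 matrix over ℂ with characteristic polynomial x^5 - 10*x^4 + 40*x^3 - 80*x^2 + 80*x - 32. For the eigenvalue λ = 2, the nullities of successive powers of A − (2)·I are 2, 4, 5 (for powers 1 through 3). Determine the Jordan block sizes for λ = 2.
Block sizes for λ = 2: [3, 2]

From the dimensions of kernels of powers, the number of Jordan blocks of size at least j is d_j − d_{j−1} where d_j = dim ker(N^j) (with d_0 = 0). Computing the differences gives [2, 2, 1].
The number of blocks of size exactly k is (#blocks of size ≥ k) − (#blocks of size ≥ k + 1), so the partition is: 1 block(s) of size 2, 1 block(s) of size 3.
In nonincreasing order the block sizes are [3, 2].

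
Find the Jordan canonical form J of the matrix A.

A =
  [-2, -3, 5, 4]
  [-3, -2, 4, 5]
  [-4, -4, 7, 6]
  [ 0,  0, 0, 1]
J_3(1) ⊕ J_1(1)

The characteristic polynomial is
  det(x·I − A) = x^4 - 4*x^3 + 6*x^2 - 4*x + 1 = (x - 1)^4

Eigenvalues and multiplicities (the geometric multiplicity of λ is n − rank(A − λI), which equals the number of Jordan blocks for λ):
  λ = 1: algebraic multiplicity = 4, geometric multiplicity = 2

Determining the block sizes for each eigenvalue:
  λ = 1: with am = 4 and gm = 2, the partition is not yet determined (e.g. several partitions of 4 into 2 parts exist). Let N = A − (1)·I. Computing rank(N^1) = 2, rank(N^2) = 1, rank(N^3) = 0; the number of blocks of size ≥ j is rank(N^{j−1}) − rank(N^j), giving [2, 1, 1]. So we have 1 block(s) of size 3, 1 block(s) of size 1 → block sizes [3, 1]

Assembling the blocks gives a Jordan form
J =
  [1, 1, 0, 0]
  [0, 1, 1, 0]
  [0, 0, 1, 0]
  [0, 0, 0, 1]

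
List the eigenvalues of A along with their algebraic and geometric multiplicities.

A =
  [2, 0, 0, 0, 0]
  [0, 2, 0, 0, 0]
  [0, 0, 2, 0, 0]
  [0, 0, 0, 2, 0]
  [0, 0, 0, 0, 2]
λ = 2: alg = 5, geom = 5

Step 1 — factor the characteristic polynomial to read off the algebraic multiplicities:
  χ_A(x) = (x - 2)^5

Step 2 — compute geometric multiplicities via the rank-nullity identity g(λ) = n − rank(A − λI):
  rank(A − (2)·I) = 0, so dim ker(A − (2)·I) = n − 0 = 5

Summary:
  λ = 2: algebraic multiplicity = 5, geometric multiplicity = 5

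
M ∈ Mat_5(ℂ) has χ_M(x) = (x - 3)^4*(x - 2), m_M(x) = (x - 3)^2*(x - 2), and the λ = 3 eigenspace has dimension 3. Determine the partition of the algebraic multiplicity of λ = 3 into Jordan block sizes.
Block sizes for λ = 3: [2, 1, 1]

Step 1 — from the characteristic polynomial, algebraic multiplicity of λ = 3 is 4. From dim ker(M − (3)·I) = 3, there are exactly 3 Jordan blocks for λ = 3.
Step 2 — from the minimal polynomial, the factor (x − 3)^2 tells us the largest block for λ = 3 has size 2.
Step 3 — with total size 4, 3 blocks, and largest block 2, the block sizes (in nonincreasing order) are [2, 1, 1].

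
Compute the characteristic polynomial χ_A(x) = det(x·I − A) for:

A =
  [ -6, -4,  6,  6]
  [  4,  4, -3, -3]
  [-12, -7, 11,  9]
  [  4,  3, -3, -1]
x^4 - 8*x^3 + 24*x^2 - 32*x + 16

Expanding det(x·I − A) (e.g. by cofactor expansion or by noting that A is similar to its Jordan form J, which has the same characteristic polynomial as A) gives
  χ_A(x) = x^4 - 8*x^3 + 24*x^2 - 32*x + 16
which factors as (x - 2)^4. The eigenvalues (with algebraic multiplicities) are λ = 2 with multiplicity 4.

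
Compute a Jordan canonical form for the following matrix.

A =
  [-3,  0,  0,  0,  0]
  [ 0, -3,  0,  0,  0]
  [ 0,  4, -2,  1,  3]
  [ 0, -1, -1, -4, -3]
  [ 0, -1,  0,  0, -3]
J_2(-3) ⊕ J_2(-3) ⊕ J_1(-3)

The characteristic polynomial is
  det(x·I − A) = x^5 + 15*x^4 + 90*x^3 + 270*x^2 + 405*x + 243 = (x + 3)^5

Eigenvalues and multiplicities (the geometric multiplicity of λ is n − rank(A − λI), which equals the number of Jordan blocks for λ):
  λ = -3: algebraic multiplicity = 5, geometric multiplicity = 3

Determining the block sizes for each eigenvalue:
  λ = -3: with am = 5 and gm = 3, the partition is not yet determined (e.g. several partitions of 5 into 3 parts exist). Let N = A − (-3)·I. Computing rank(N^1) = 2, rank(N^2) = 0; the number of blocks of size ≥ j is rank(N^{j−1}) − rank(N^j), giving [3, 2]. So we have 2 block(s) of size 2, 1 block(s) of size 1 → block sizes [2, 2, 1]

Assembling the blocks gives a Jordan form
J =
  [-3,  1,  0,  0,  0]
  [ 0, -3,  0,  0,  0]
  [ 0,  0, -3,  1,  0]
  [ 0,  0,  0, -3,  0]
  [ 0,  0,  0,  0, -3]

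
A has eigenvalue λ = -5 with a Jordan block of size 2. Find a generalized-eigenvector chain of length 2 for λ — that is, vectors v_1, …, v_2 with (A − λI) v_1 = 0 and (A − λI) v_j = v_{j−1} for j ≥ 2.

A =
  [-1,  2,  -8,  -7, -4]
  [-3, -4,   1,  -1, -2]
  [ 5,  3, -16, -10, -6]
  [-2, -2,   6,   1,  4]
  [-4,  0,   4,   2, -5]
A Jordan chain for λ = -5 of length 2:
v_1 = (4, -3, 5, -2, -4)ᵀ
v_2 = (1, 0, 0, 0, 0)ᵀ

Let N = A − (-5)·I. We want v_2 with N^2 v_2 = 0 but N^1 v_2 ≠ 0; then v_{j-1} := N · v_j for j = 2, …, 2.

Pick v_2 = (1, 0, 0, 0, 0)ᵀ.
Then v_1 = N · v_2 = (4, -3, 5, -2, -4)ᵀ.

Sanity check: (A − (-5)·I) v_1 = (0, 0, 0, 0, 0)ᵀ = 0. ✓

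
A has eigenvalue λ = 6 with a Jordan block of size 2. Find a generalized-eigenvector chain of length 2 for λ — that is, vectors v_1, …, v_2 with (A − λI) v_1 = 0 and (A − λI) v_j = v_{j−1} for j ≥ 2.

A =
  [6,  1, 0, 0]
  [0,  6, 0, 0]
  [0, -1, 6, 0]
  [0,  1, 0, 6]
A Jordan chain for λ = 6 of length 2:
v_1 = (1, 0, -1, 1)ᵀ
v_2 = (0, 1, 0, 0)ᵀ

Let N = A − (6)·I. We want v_2 with N^2 v_2 = 0 but N^1 v_2 ≠ 0; then v_{j-1} := N · v_j for j = 2, …, 2.

Pick v_2 = (0, 1, 0, 0)ᵀ.
Then v_1 = N · v_2 = (1, 0, -1, 1)ᵀ.

Sanity check: (A − (6)·I) v_1 = (0, 0, 0, 0)ᵀ = 0. ✓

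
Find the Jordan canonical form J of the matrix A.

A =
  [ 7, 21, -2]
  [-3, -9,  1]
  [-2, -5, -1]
J_3(-1)

The characteristic polynomial is
  det(x·I − A) = x^3 + 3*x^2 + 3*x + 1 = (x + 1)^3

Eigenvalues and multiplicities (the geometric multiplicity of λ is n − rank(A − λI), which equals the number of Jordan blocks for λ):
  λ = -1: algebraic multiplicity = 3, geometric multiplicity = 1

Determining the block sizes for each eigenvalue:
  λ = -1: one block (gm = 1), so the single block has size am = 3 → block sizes [3]

Assembling the blocks gives a Jordan form
J =
  [-1,  1,  0]
  [ 0, -1,  1]
  [ 0,  0, -1]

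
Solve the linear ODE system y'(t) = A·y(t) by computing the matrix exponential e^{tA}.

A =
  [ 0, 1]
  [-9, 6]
e^{tA} =
  [-3*t*exp(3*t) + exp(3*t), t*exp(3*t)]
  [-9*t*exp(3*t), 3*t*exp(3*t) + exp(3*t)]

Strategy: write A = P · J · P⁻¹ where J is a Jordan canonical form, so e^{tA} = P · e^{tJ} · P⁻¹, and e^{tJ} can be computed block-by-block.

A has Jordan form
J =
  [3, 1]
  [0, 3]
(up to reordering of blocks).

Per-block formulas:
  For a 2×2 Jordan block J_2(3): exp(t · J_2(3)) = e^(3t)·(I + t·N), where N is the 2×2 nilpotent shift.

After assembling e^{tJ} and conjugating by P, we get:

e^{tA} =
  [-3*t*exp(3*t) + exp(3*t), t*exp(3*t)]
  [-9*t*exp(3*t), 3*t*exp(3*t) + exp(3*t)]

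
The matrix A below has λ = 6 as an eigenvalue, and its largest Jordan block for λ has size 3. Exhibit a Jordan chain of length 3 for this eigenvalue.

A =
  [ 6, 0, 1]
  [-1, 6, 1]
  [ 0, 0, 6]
A Jordan chain for λ = 6 of length 3:
v_1 = (0, -1, 0)ᵀ
v_2 = (1, 1, 0)ᵀ
v_3 = (0, 0, 1)ᵀ

Let N = A − (6)·I. We want v_3 with N^3 v_3 = 0 but N^2 v_3 ≠ 0; then v_{j-1} := N · v_j for j = 3, …, 2.

Pick v_3 = (0, 0, 1)ᵀ.
Then v_2 = N · v_3 = (1, 1, 0)ᵀ.
Then v_1 = N · v_2 = (0, -1, 0)ᵀ.

Sanity check: (A − (6)·I) v_1 = (0, 0, 0)ᵀ = 0. ✓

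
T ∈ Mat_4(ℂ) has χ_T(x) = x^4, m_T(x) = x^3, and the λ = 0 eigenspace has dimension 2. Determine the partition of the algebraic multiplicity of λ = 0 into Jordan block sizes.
Block sizes for λ = 0: [3, 1]

Step 1 — from the characteristic polynomial, algebraic multiplicity of λ = 0 is 4. From dim ker(T − (0)·I) = 2, there are exactly 2 Jordan blocks for λ = 0.
Step 2 — from the minimal polynomial, the factor (x − 0)^3 tells us the largest block for λ = 0 has size 3.
Step 3 — with total size 4, 2 blocks, and largest block 3, the block sizes (in nonincreasing order) are [3, 1].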